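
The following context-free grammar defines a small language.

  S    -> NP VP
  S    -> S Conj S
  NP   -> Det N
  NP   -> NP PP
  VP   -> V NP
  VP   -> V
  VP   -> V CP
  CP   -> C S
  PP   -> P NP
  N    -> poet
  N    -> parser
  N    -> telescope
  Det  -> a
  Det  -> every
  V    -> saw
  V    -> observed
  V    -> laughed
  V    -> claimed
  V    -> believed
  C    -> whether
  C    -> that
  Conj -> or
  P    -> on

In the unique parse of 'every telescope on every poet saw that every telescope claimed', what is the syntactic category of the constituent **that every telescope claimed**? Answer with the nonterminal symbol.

CP

S
  NP
    NP
      Det: every
      N: telescope
    PP
      P: on
      NP
        Det: every
        N: poet
  VP
    V: saw
    CP
      C: that
      S
        NP
          Det: every
          N: telescope
        VP
          V: claimed
The span 'that every telescope claimed' is the CP node built by CP → C S.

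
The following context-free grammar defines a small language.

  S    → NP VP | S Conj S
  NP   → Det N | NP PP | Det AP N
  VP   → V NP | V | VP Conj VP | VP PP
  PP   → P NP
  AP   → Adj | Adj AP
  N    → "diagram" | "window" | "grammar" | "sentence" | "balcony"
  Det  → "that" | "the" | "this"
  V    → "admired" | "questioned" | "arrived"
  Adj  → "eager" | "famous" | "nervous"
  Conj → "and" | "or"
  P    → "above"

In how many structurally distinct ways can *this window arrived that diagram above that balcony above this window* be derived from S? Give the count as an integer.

Two of the 5 distinct bracketings:
[S [NP [Det this] [N window]] [VP [V arrived] [NP [NP [Det that] [N diagram]] [PP [P above] [NP [NP [Det that] [N balcony]] [PP [P above] [NP [Det this] [N window]]]]]]]]
[S [NP [Det this] [N window]] [VP [V arrived] [NP [NP [NP [Det that] [N diagram]] [PP [P above] [NP [Det that] [N balcony]]]] [PP [P above] [NP [Det this] [N window]]]]]]
The trees differ in how a recursive rule is bracketed over the same span.

5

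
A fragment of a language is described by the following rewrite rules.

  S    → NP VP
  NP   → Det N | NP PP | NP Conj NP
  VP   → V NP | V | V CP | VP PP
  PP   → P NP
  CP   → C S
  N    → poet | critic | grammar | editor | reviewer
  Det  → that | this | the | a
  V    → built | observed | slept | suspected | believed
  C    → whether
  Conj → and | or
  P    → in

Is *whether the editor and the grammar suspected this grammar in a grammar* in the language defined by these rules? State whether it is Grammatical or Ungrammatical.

Ungrammatical

For S → NP VP, no prefix of the string parses as an NP.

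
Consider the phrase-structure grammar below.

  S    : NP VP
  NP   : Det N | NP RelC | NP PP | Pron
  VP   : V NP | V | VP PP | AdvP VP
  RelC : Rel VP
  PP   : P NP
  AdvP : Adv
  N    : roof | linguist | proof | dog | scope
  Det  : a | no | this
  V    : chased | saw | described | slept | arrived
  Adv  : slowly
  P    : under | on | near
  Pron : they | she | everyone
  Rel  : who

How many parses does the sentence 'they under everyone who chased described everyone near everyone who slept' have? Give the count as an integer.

Two of the 6 distinct bracketings:
[S [NP [NP [NP [Pron they]] [PP [P under] [NP [Pron everyone]]]] [RelC [Rel who] [VP [V chased]]]] [VP [V described] [NP [NP [NP [Pron everyone]] [PP [P near] [NP [Pron everyone]]]] [RelC [Rel who] [VP [V slept]]]]]]
[S [NP [NP [NP [Pron they]] [PP [P under] [NP [Pron everyone]]]] [RelC [Rel who] [VP [V chased]]]] [VP [V described] [NP [NP [Pron everyone]] [PP [P near] [NP [NP [Pron everyone]] [RelC [Rel who] [VP [V slept]]]]]]]]
The trees differ in how a recursive rule is bracketed over the same span.

6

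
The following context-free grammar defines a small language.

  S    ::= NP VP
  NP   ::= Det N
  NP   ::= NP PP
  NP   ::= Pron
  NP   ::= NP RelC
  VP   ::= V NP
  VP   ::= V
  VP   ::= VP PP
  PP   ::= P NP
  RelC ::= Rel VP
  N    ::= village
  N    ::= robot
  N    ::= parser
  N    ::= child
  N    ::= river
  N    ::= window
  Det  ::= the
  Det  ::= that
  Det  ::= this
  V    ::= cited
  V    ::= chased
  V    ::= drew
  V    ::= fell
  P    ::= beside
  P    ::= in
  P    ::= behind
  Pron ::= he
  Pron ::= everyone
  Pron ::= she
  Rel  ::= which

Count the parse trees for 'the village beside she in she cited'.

The two bracketings:
[S [NP [NP [Det the] [N village]] [PP [P beside] [NP [NP [Pron she]] [PP [P in] [NP [Pron she]]]]]] [VP [V cited]]]
[S [NP [NP [NP [Det the] [N village]] [PP [P beside] [NP [Pron she]]]] [PP [P in] [NP [Pron she]]]] [VP [V cited]]]
The trees differ in how a recursive rule is bracketed over the same span.

2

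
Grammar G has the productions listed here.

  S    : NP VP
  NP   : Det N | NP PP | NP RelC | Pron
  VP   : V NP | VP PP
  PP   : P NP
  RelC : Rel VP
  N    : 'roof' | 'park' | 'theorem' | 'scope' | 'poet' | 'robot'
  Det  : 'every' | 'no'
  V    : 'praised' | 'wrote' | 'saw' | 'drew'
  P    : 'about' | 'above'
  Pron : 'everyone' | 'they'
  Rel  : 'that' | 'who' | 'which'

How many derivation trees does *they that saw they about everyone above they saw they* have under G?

Two of the 9 distinct bracketings:
[S [NP [NP [NP [Pron they]] [RelC [Rel that] [VP [V saw] [NP [Pron they]]]]] [PP [P about] [NP [NP [Pron everyone]] [PP [P above] [NP [Pron they]]]]]] [VP [V saw] [NP [Pron they]]]]
[S [NP [NP [NP [NP [Pron they]] [RelC [Rel that] [VP [V saw] [NP [Pron they]]]]] [PP [P about] [NP [Pron everyone]]]] [PP [P above] [NP [Pron they]]]] [VP [V saw] [NP [Pron they]]]]
The trees differ in how a recursive rule is bracketed over the same span.

9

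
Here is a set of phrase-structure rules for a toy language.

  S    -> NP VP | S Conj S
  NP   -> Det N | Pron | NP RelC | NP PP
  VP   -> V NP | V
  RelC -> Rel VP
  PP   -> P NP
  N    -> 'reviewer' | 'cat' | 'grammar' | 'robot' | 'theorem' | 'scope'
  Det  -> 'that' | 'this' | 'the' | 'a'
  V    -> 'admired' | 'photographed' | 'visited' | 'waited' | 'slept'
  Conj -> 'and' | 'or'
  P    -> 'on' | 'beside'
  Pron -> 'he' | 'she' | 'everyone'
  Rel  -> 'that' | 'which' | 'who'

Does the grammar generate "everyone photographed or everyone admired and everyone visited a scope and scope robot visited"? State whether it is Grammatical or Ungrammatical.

A Conj word can never sit immediately before an N word in any string this grammar generates, so the substring 'and scope' rules out a derivation.

Ungrammatical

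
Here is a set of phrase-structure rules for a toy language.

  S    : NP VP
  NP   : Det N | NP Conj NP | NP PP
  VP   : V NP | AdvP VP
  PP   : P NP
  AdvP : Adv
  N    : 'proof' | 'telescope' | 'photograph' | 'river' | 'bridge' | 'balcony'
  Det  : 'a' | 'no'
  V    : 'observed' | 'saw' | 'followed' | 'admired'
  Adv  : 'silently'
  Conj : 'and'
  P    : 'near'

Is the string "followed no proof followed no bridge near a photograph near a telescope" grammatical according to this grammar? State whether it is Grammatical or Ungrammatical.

For S → NP VP, no prefix of the string parses as an NP.

Ungrammatical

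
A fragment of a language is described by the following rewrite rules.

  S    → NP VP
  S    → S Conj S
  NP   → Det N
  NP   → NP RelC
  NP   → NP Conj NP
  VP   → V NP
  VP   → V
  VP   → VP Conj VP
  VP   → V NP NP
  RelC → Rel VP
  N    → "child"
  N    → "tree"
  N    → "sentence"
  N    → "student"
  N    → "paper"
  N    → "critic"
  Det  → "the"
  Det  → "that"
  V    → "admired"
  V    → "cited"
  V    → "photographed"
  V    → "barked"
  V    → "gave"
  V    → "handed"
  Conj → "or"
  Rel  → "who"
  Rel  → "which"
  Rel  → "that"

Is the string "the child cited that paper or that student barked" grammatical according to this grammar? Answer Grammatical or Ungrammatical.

[S [S [NP [Det the] [N child]] [VP [V cited] [NP [Det that] [N paper]]]] [Conj or] [S [NP [Det that] [N student]] [VP [V barked]]]]
The bracketing above is licensed at every node by one of the given productions, with S at the root.

Grammatical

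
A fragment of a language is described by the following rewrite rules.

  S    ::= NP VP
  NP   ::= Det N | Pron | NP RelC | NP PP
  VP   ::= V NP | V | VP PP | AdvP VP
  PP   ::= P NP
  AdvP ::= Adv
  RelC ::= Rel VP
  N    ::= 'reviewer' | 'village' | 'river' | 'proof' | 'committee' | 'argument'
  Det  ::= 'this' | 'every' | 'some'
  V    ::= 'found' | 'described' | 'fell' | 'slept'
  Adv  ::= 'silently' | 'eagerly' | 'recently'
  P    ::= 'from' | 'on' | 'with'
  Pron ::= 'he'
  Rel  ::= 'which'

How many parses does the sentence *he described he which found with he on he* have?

9

Two of the 9 distinct bracketings:
[S [NP [Pron he]] [VP [V described] [NP [NP [Pron he]] [RelC [Rel which] [VP [VP [V found]] [PP [P with] [NP [NP [Pron he]] [PP [P on] [NP [Pron he]]]]]]]]]]
[S [NP [Pron he]] [VP [V described] [NP [NP [Pron he]] [RelC [Rel which] [VP [VP [VP [V found]] [PP [P with] [NP [Pron he]]]] [PP [P on] [NP [Pron he]]]]]]]]
The difference turns on whether NP → NP PP is used at the relevant span, versus an alternative expansion of NP.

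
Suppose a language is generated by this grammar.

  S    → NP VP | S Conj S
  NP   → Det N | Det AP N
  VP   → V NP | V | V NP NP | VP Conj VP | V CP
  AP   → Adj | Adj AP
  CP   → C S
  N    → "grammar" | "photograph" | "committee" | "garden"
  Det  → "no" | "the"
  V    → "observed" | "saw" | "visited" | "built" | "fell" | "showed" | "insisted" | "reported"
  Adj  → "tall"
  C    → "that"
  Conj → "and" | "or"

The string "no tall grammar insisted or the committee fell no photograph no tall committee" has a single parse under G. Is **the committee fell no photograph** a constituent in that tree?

No

[S [S [NP [Det no] [AP [Adj tall]] [N grammar]] [VP [V insisted]]] [Conj or] [S [NP [Det the] [N committee]] [VP [V fell] [NP [Det no] [N photograph]] [NP [Det no] [AP [Adj tall]] [N committee]]]]]
The smallest constituent containing 'the committee fell no photograph' is the S spanning 'the committee fell no photograph no tall committee'; no single node in the tree dominates exactly the given words.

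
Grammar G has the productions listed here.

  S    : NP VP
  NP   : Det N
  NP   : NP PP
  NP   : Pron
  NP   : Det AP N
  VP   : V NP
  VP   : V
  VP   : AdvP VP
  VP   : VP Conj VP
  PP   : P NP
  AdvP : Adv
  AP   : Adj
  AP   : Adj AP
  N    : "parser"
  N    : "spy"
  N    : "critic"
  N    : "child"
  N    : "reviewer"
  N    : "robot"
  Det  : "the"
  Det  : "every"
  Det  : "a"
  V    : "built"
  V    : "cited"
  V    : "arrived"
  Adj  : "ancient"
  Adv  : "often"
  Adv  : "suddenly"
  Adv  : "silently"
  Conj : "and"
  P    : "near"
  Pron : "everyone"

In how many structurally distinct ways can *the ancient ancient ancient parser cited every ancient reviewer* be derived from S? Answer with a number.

1

[S [NP [Det the] [AP [Adj ancient] [AP [Adj ancient] [AP [Adj ancient]]]] [N parser]] [VP [V cited] [NP [Det every] [AP [Adj ancient]] [N reviewer]]]]
No rule offers an alternative attachment or grouping for any span, so this is the only derivation.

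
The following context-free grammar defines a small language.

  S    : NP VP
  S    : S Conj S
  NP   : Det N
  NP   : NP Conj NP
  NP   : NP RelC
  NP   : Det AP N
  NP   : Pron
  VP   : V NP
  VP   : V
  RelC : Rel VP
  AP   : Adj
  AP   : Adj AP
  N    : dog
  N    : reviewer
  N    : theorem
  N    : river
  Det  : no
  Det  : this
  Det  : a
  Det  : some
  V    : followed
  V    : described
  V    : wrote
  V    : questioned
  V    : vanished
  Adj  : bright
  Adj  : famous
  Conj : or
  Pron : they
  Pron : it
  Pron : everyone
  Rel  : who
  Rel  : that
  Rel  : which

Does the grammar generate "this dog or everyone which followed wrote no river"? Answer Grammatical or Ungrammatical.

[S [NP [NP [Det this] [N dog]] [Conj or] [NP [NP [Pron everyone]] [RelC [Rel which] [VP [V followed]]]]] [VP [V wrote] [NP [Det no] [N river]]]]
The bracketing above is licensed at every node by one of the given productions, with S at the root.

Grammatical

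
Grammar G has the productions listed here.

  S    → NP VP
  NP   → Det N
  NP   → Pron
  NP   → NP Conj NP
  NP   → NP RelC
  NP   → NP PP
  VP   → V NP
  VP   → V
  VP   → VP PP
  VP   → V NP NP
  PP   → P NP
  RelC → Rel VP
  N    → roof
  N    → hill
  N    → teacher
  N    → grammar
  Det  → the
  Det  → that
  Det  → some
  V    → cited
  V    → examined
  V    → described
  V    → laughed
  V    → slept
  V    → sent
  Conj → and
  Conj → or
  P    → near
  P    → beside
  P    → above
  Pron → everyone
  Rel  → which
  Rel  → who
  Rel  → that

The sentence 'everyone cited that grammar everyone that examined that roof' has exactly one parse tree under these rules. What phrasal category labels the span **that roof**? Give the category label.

NP

S
  NP
    Pron: everyone
  VP
    V: cited
    NP
      Det: that
      N: grammar
    NP
      NP
        Pron: everyone
      RelC
        Rel: that
        VP
          V: examined
          NP
            Det: that
            N: roof
The span 'that roof' is the NP node built by NP → Det N.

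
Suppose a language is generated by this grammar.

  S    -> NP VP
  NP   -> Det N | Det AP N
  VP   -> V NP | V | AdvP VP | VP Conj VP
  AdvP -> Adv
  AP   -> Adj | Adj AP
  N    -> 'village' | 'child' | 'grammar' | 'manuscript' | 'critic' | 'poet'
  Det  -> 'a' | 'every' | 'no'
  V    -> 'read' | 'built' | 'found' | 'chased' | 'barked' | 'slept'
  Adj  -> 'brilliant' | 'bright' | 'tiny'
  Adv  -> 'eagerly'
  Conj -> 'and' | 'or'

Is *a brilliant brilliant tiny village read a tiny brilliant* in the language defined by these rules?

Ungrammatical

For S → NP VP, the only prefix that parses as NP is 'a brilliant brilliant tiny village', but the remainder 'read a tiny brilliant' is not a VP under these rules.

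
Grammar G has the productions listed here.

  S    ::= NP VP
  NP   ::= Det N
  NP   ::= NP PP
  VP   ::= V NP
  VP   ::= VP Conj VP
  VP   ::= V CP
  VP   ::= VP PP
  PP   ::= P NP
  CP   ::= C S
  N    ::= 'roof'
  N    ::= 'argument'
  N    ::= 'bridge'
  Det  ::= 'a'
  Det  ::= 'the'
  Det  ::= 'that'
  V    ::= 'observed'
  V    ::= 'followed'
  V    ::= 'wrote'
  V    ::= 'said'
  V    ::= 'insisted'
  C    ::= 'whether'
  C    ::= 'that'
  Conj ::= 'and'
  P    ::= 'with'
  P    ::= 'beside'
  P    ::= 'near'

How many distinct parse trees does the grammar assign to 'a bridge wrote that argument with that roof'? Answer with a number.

2

The two bracketings:
[S [NP [Det a] [N bridge]] [VP [V wrote] [NP [NP [Det that] [N argument]] [PP [P with] [NP [Det that] [N roof]]]]]]
[S [NP [Det a] [N bridge]] [VP [VP [V wrote] [NP [Det that] [N argument]]] [PP [P with] [NP [Det that] [N roof]]]]]
The difference turns on whether NP → NP PP is used at the relevant span, versus an alternative expansion of NP.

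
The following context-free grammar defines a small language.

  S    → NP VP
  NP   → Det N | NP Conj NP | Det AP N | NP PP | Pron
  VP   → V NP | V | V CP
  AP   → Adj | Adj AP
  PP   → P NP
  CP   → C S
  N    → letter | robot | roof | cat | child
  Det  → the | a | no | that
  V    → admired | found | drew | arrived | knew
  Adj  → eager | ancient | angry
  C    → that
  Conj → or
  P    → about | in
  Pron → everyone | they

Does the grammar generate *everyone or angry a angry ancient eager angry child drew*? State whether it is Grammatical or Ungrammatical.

Ungrammatical

A Conj word can never sit immediately before an Adj word in any string this grammar generates, so the substring 'or angry' rules out a derivation.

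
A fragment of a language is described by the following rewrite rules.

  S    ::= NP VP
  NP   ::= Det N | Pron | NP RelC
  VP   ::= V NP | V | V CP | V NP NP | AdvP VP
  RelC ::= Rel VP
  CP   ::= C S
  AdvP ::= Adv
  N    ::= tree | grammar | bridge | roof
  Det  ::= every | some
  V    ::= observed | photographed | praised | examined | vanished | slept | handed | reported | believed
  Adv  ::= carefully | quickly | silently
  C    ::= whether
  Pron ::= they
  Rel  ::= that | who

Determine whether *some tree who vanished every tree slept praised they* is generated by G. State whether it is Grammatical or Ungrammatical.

For S → NP VP, every NP-prefix leaves a non-VP remainder: after 'some tree' the remainder is not a VP; after 'some tree who vanished' the remainder is not a VP; after 'some tree who vanished every tree' the remainder is not a VP.

Ungrammatical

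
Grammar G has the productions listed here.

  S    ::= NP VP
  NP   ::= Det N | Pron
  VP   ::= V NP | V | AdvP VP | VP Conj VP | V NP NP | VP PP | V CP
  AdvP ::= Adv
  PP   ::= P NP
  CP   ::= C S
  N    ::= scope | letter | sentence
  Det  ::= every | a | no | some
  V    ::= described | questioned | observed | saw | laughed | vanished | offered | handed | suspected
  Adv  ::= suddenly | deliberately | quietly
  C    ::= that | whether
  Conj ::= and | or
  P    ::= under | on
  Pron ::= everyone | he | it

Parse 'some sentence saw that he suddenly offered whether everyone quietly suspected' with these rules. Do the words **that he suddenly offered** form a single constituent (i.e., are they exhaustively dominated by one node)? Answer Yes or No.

[S [NP [Det some] [N sentence]] [VP [V saw] [CP [C that] [S [NP [Pron he]] [VP [AdvP [Adv suddenly]] [VP [V offered] [CP [C whether] [S [NP [Pron everyone]] [VP [AdvP [Adv quietly]] [VP [V suspected]]]]]]]]]]]
The smallest constituent containing 'that he suddenly offered' is the CP spanning 'that he suddenly offered whether everyone quietly suspected'; no single node in the tree dominates exactly the given words.

No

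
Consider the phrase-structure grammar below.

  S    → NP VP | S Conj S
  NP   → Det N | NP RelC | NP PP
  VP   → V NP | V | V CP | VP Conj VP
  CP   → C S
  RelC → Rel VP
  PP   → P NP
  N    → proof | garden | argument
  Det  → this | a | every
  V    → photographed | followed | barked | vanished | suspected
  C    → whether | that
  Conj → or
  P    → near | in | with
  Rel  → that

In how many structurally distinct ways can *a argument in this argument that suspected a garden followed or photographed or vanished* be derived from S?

4

Two of the 4 distinct bracketings:
[S [NP [NP [NP [Det a] [N argument]] [PP [P in] [NP [Det this] [N argument]]]] [RelC [Rel that] [VP [V suspected] [NP [Det a] [N garden]]]]] [VP [VP [V followed]] [Conj or] [VP [VP [V photographed]] [Conj or] [VP [V vanished]]]]]
[S [NP [NP [NP [Det a] [N argument]] [PP [P in] [NP [Det this] [N argument]]]] [RelC [Rel that] [VP [V suspected] [NP [Det a] [N garden]]]]] [VP [VP [VP [V followed]] [Conj or] [VP [V photographed]]] [Conj or] [VP [V vanished]]]]
The trees differ in how a recursive rule is bracketed over the same span.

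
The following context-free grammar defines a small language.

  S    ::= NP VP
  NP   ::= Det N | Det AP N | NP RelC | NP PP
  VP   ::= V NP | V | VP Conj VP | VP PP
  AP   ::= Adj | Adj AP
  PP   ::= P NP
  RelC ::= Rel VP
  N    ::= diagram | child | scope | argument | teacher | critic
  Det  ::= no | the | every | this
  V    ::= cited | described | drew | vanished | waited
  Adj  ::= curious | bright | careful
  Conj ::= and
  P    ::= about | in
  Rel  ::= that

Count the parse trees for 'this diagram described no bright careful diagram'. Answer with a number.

1

[S [NP [Det this] [N diagram]] [VP [V described] [NP [Det no] [AP [Adj bright] [AP [Adj careful]]] [N diagram]]]]
No rule offers an alternative attachment or grouping for any span, so this is the only derivation.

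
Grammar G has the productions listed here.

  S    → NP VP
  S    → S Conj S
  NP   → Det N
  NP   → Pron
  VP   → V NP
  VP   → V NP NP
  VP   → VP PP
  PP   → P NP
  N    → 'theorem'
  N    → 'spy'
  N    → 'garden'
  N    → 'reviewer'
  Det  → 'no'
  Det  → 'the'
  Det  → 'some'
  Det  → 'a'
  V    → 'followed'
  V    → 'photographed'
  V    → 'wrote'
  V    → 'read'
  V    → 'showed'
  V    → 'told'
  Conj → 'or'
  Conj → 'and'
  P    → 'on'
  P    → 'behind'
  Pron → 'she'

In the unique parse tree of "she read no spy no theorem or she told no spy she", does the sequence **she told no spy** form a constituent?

No

[S [S [NP [Pron she]] [VP [V read] [NP [Det no] [N spy]] [NP [Det no] [N theorem]]]] [Conj or] [S [NP [Pron she]] [VP [V told] [NP [Det no] [N spy]] [NP [Pron she]]]]]
The smallest constituent containing 'she told no spy' is the S spanning 'she told no spy she'; no single node in the tree dominates exactly the given words.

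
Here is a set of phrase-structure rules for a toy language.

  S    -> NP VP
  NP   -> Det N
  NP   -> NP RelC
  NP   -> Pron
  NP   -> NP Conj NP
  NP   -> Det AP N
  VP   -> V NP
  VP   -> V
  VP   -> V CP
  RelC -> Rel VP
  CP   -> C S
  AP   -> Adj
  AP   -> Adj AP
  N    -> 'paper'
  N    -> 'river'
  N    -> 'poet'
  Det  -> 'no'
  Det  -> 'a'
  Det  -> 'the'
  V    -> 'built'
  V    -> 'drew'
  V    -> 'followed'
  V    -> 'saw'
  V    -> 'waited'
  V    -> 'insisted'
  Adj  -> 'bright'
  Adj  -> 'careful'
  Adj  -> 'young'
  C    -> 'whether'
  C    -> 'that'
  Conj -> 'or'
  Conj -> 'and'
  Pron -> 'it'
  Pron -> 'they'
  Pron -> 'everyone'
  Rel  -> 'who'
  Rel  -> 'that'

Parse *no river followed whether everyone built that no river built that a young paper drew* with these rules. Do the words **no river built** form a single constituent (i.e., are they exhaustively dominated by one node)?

[S [NP [Det no] [N river]] [VP [V followed] [CP [C whether] [S [NP [Pron everyone]] [VP [V built] [CP [C that] [S [NP [Det no] [N river]] [VP [V built] [CP [C that] [S [NP [Det a] [AP [Adj young]] [N paper]] [VP [V drew]]]]]]]]]]]]
The smallest constituent containing 'no river built' is the S spanning 'no river built that a young paper drew'; no single node in the tree dominates exactly the given words.

No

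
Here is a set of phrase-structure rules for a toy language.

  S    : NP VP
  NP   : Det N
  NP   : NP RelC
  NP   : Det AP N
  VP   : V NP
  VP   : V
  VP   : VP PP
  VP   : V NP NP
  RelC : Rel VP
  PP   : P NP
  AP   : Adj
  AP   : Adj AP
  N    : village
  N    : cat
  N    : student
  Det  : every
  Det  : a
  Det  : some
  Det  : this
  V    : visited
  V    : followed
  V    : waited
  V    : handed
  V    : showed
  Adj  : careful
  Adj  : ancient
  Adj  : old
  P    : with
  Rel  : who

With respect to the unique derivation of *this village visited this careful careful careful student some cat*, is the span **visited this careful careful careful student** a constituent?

No

[S [NP [Det this] [N village]] [VP [V visited] [NP [Det this] [AP [Adj careful] [AP [Adj careful] [AP [Adj careful]]]] [N student]] [NP [Det some] [N cat]]]]
The smallest constituent containing 'visited this careful careful careful student' is the VP spanning 'visited this careful careful careful student some cat'; no single node in the tree dominates exactly the given words.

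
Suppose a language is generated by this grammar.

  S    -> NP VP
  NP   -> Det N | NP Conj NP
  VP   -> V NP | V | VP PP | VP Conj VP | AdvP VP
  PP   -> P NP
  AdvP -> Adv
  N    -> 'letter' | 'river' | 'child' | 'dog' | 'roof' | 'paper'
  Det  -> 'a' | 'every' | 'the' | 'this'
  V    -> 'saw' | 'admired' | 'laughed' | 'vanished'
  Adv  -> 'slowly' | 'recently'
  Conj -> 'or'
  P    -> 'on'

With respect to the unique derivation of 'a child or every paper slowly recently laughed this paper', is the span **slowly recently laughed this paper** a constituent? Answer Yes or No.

[S [NP [NP [Det a] [N child]] [Conj or] [NP [Det every] [N paper]]] [VP [AdvP [Adv slowly]] [VP [AdvP [Adv recently]] [VP [V laughed] [NP [Det this] [N paper]]]]]]
The words 'slowly recently laughed this paper' are exhaustively dominated by a single VP node (built by VP → AdvP VP), so they form a constituent.

Yes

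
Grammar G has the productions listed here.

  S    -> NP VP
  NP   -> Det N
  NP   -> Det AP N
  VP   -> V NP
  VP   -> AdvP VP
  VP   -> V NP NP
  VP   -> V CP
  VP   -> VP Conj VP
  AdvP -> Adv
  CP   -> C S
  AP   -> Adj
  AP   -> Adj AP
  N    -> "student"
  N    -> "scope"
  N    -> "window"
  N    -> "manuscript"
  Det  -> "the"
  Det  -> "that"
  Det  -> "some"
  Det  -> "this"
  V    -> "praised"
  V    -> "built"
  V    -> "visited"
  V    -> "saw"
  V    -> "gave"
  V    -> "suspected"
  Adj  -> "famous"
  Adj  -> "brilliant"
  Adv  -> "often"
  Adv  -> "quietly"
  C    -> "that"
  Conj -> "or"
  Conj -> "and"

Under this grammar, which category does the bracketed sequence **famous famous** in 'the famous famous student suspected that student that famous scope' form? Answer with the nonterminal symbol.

AP

S
  NP
    Det: the
    AP
      Adj: famous
      AP
        Adj: famous
    N: student
  VP
    V: suspected
    NP
      Det: that
      N: student
    NP
      Det: that
      AP
        Adj: famous
      N: scope
The span 'famous famous' is the AP node built by AP → Adj AP.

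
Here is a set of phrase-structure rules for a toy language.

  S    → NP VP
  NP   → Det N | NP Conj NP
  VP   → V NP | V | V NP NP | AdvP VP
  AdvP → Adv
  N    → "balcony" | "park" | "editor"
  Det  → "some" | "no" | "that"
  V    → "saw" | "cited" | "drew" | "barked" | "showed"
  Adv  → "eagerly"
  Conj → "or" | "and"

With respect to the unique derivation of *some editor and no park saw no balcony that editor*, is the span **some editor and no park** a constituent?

[S [NP [NP [Det some] [N editor]] [Conj and] [NP [Det no] [N park]]] [VP [V saw] [NP [Det no] [N balcony]] [NP [Det that] [N editor]]]]
The words 'some editor and no park' are exhaustively dominated by a single NP node (built by NP → NP Conj NP), so they form a constituent.

Yes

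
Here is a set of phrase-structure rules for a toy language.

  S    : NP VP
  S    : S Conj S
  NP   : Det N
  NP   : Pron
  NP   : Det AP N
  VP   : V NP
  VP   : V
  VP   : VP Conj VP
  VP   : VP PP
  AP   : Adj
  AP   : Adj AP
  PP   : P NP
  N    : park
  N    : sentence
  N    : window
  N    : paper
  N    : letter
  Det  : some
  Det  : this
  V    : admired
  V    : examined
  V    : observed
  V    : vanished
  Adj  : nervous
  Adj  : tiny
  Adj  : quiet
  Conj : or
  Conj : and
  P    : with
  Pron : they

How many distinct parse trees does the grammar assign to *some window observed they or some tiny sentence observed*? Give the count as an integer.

1

[S [S [NP [Det some] [N window]] [VP [V observed] [NP [Pron they]]]] [Conj or] [S [NP [Det some] [AP [Adj tiny]] [N sentence]] [VP [V observed]]]]
No rule offers an alternative attachment or grouping for any span, so this is the only derivation.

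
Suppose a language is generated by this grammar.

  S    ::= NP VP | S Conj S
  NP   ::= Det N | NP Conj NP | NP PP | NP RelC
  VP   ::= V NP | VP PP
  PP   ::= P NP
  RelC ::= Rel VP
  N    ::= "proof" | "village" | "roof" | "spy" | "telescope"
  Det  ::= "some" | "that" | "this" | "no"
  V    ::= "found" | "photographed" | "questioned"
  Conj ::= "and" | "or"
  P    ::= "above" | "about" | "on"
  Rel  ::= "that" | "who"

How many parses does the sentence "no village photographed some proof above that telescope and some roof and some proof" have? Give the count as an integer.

7

Two of the 7 distinct bracketings:
[S [NP [Det no] [N village]] [VP [V photographed] [NP [NP [NP [Det some] [N proof]] [PP [P above] [NP [Det that] [N telescope]]]] [Conj and] [NP [NP [Det some] [N roof]] [Conj and] [NP [Det some] [N proof]]]]]]
[S [NP [Det no] [N village]] [VP [V photographed] [NP [NP [NP [NP [Det some] [N proof]] [PP [P above] [NP [Det that] [N telescope]]]] [Conj and] [NP [Det some] [N roof]]] [Conj and] [NP [Det some] [N proof]]]]]
The trees differ in how a recursive rule is bracketed over the same span.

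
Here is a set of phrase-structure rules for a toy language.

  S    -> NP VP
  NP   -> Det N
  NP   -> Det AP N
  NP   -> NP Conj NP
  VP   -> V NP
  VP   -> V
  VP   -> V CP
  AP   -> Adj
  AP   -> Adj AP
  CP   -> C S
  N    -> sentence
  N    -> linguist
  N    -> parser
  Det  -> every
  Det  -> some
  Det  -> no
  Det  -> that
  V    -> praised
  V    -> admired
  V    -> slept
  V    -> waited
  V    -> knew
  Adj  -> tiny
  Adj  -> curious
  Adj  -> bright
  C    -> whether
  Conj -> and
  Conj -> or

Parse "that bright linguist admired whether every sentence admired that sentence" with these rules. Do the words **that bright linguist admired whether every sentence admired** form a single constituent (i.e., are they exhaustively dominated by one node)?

[S [NP [Det that] [AP [Adj bright]] [N linguist]] [VP [V admired] [CP [C whether] [S [NP [Det every] [N sentence]] [VP [V admired] [NP [Det that] [N sentence]]]]]]]
The smallest constituent containing 'that bright linguist admired whether every sentence admired' is the S spanning 'that bright linguist admired whether every sentence admired that sentence'; no single node in the tree dominates exactly the given words.

No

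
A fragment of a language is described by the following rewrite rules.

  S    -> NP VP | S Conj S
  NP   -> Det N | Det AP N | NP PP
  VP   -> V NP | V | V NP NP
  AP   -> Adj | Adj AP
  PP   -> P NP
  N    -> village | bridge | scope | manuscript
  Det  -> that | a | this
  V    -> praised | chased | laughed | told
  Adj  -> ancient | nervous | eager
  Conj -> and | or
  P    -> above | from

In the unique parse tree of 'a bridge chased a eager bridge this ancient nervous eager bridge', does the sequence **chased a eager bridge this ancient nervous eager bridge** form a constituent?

Yes

[S [NP [Det a] [N bridge]] [VP [V chased] [NP [Det a] [AP [Adj eager]] [N bridge]] [NP [Det this] [AP [Adj ancient] [AP [Adj nervous] [AP [Adj eager]]]] [N bridge]]]]
The words 'chased a eager bridge this ancient nervous eager bridge' are exhaustively dominated by a single VP node (built by VP → V NP NP), so they form a constituent.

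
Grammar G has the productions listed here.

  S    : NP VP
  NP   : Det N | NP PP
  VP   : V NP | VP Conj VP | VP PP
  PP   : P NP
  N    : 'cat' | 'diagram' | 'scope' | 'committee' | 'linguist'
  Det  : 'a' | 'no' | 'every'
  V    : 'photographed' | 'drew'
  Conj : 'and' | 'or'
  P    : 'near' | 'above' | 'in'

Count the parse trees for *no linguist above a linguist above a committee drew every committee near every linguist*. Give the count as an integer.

4

Two of the 4 distinct bracketings:
[S [NP [NP [Det no] [N linguist]] [PP [P above] [NP [NP [Det a] [N linguist]] [PP [P above] [NP [Det a] [N committee]]]]]] [VP [V drew] [NP [NP [Det every] [N committee]] [PP [P near] [NP [Det every] [N linguist]]]]]]
[S [NP [NP [Det no] [N linguist]] [PP [P above] [NP [NP [Det a] [N linguist]] [PP [P above] [NP [Det a] [N committee]]]]]] [VP [VP [V drew] [NP [Det every] [N committee]]] [PP [P near] [NP [Det every] [N linguist]]]]]
The difference turns on whether VP → VP PP is used at the relevant span, versus an alternative expansion of VP.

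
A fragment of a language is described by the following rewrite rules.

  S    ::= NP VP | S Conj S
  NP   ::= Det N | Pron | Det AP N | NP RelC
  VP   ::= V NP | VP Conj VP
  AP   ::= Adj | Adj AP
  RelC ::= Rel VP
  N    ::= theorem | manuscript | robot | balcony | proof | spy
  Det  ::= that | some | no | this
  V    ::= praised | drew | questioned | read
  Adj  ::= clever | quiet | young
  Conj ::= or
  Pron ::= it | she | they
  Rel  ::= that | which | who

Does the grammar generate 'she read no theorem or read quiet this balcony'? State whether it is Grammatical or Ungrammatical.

Ungrammatical

A V word can never sit immediately before an Adj word in any string this grammar generates, so the substring 'read quiet' rules out a derivation.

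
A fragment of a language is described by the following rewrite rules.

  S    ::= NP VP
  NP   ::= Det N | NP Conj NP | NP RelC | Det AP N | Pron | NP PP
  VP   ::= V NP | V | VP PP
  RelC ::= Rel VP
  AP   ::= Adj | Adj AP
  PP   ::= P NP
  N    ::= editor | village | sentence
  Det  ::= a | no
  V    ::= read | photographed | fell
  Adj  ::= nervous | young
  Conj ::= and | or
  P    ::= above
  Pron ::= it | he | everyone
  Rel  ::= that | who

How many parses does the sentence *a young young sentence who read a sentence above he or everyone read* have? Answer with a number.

Two of the 7 distinct bracketings:
[S [NP [NP [NP [Det a] [AP [Adj young] [AP [Adj young]]] [N sentence]] [RelC [Rel who] [VP [V read] [NP [NP [Det a] [N sentence]] [PP [P above] [NP [Pron he]]]]]]] [Conj or] [NP [Pron everyone]]] [VP [V read]]]
[S [NP [NP [NP [Det a] [AP [Adj young] [AP [Adj young]]] [N sentence]] [RelC [Rel who] [VP [VP [V read] [NP [Det a] [N sentence]]] [PP [P above] [NP [Pron he]]]]]] [Conj or] [NP [Pron everyone]]] [VP [V read]]]
The difference turns on whether NP → NP PP is used at the relevant span, versus an alternative expansion of NP.

7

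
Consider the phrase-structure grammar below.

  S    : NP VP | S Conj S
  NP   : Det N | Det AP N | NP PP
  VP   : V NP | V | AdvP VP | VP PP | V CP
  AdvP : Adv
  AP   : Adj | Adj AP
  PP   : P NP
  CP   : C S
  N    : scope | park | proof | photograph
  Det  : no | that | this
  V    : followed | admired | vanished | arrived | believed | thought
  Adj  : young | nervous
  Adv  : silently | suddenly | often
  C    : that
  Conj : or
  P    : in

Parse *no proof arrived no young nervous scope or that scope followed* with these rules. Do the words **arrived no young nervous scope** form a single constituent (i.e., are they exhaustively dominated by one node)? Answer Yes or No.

[S [S [NP [Det no] [N proof]] [VP [V arrived] [NP [Det no] [AP [Adj young] [AP [Adj nervous]]] [N scope]]]] [Conj or] [S [NP [Det that] [N scope]] [VP [V followed]]]]
The words 'arrived no young nervous scope' are exhaustively dominated by a single VP node (built by VP → V NP), so they form a constituent.

Yes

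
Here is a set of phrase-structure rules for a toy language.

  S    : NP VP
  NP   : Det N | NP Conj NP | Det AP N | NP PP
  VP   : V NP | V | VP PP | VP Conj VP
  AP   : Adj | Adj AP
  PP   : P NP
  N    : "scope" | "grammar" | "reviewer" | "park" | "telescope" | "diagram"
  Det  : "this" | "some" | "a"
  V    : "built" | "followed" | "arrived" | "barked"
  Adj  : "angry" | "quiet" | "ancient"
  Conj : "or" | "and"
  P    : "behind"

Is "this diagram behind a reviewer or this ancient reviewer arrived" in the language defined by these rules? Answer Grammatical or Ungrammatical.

S
  NP
    NP
      NP
        Det: this
        N: diagram
      PP
        P: behind
        NP
          Det: a
          N: reviewer
    Conj: or
    NP
      Det: this
      AP
        Adj: ancient
      N: reviewer
  VP
    V: arrived
Every word is introduced by a lexical rule and the phrasal rules combine the resulting categories into a single S.

Grammatical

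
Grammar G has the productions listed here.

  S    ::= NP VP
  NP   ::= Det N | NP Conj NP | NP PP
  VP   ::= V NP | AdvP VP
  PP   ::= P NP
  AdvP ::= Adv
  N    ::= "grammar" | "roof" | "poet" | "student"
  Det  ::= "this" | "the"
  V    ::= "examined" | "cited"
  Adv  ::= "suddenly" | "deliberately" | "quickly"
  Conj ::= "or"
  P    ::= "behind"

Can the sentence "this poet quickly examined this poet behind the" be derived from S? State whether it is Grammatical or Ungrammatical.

Ungrammatical

For S → NP VP, the only prefix that parses as NP is 'this poet', but the remainder 'quickly examined this poet behind the' is not a VP under these rules.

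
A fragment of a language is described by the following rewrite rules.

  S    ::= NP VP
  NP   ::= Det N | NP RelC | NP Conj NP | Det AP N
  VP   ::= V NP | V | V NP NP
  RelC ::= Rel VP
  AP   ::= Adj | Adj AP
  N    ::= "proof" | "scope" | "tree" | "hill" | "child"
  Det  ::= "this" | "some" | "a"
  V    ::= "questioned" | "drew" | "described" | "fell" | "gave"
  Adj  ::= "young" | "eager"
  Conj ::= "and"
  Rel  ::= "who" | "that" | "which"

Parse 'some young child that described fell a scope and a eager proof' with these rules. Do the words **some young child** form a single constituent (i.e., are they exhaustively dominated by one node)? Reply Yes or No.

[S [NP [NP [Det some] [AP [Adj young]] [N child]] [RelC [Rel that] [VP [V described]]]] [VP [V fell] [NP [NP [Det a] [N scope]] [Conj and] [NP [Det a] [AP [Adj eager]] [N proof]]]]]
The words 'some young child' are exhaustively dominated by a single NP node (built by NP → Det AP N), so they form a constituent.

Yes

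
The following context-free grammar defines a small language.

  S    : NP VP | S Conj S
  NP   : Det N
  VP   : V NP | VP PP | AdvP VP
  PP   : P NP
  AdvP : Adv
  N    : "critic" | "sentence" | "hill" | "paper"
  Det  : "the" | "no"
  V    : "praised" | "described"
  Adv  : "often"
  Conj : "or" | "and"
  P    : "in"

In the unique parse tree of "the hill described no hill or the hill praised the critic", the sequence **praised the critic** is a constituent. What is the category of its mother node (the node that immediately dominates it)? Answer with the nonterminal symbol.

[S [S [NP [Det the] [N hill]] [VP [V described] [NP [Det no] [N hill]]]] [Conj or] [S [NP [Det the] [N hill]] [VP [V praised] [NP [Det the] [N critic]]]]]
The span 'praised the critic' is the VP node built by VP → V NP.
Its mother is the S built by S → NP VP.

S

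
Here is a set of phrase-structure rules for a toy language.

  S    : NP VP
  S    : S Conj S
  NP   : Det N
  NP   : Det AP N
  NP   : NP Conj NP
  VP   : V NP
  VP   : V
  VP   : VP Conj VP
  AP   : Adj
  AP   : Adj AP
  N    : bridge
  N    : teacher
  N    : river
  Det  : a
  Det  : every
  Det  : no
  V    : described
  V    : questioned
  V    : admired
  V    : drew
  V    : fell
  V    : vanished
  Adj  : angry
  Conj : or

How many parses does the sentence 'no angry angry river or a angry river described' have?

[S [NP [NP [Det no] [AP [Adj angry] [AP [Adj angry]]] [N river]] [Conj or] [NP [Det a] [AP [Adj angry]] [N river]]] [VP [V described]]]
No rule offers an alternative attachment or grouping for any span, so this is the only derivation.

1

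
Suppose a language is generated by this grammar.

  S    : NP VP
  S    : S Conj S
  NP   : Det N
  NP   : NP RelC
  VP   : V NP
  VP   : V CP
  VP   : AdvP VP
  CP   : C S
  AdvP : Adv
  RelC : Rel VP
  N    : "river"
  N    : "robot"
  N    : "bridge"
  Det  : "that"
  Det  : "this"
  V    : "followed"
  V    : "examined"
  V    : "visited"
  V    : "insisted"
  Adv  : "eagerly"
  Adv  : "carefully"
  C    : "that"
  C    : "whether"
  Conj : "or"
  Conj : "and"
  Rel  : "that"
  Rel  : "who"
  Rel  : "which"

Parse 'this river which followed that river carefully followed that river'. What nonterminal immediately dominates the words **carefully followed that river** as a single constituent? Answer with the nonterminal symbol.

VP

S
  NP
    NP
      Det: this
      N: river
    RelC
      Rel: which
      VP
        V: followed
        NP
          Det: that
          N: river
  VP
    AdvP
      Adv: carefully
    VP
      V: followed
      NP
        Det: that
        N: river
The span 'carefully followed that river' is the VP node built by VP → AdvP VP.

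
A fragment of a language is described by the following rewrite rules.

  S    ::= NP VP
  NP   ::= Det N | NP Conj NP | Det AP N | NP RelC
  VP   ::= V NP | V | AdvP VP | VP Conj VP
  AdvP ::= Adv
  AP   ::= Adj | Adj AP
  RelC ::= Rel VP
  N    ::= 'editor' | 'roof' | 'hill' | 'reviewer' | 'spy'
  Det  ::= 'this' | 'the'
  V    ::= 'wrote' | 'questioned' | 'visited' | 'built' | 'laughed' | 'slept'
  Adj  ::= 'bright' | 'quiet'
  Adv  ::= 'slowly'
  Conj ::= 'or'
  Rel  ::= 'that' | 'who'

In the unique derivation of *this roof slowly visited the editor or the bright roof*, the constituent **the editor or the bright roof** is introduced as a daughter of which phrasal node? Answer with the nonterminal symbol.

S
  NP
    Det: this
    N: roof
  VP
    AdvP
      Adv: slowly
    VP
      V: visited
      NP
        NP
          Det: the
          N: editor
        Conj: or
        NP
          Det: the
          AP
            Adj: bright
          N: roof
The span 'the editor or the bright roof' is the NP node built by NP → NP Conj NP.
Its mother is the VP built by VP → V NP.

VP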